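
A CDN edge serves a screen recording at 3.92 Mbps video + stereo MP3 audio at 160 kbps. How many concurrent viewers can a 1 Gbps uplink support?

Audio: 160 kbps = 0.160 Mbps.
Per-viewer media rate: 4.080 Mbps.
1 Gbps = 1,000 Mbps; 1,000 / 4.080 = 245.10 → 245 viewers.

245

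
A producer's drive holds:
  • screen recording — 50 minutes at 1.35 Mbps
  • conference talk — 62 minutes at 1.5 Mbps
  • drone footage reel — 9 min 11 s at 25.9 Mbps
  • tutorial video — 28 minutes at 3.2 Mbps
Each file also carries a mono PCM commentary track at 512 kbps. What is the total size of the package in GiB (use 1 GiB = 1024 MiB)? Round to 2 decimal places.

3.94 GiB

Audio: 512 kbps = 0.512 Mbps.
screen recording: 1.862 Mbps × 3000 s = 5586.0 Mb
conference talk: 2.012 Mbps × 3720 s = 7484.6 Mb
drone footage reel: 26.412 Mbps × 551 s = 14553.0 Mb
tutorial video: 3.712 Mbps × 1680 s = 6236.2 Mb
Total: 33859.8 Mb = 4232.5 MB.
= 3.942 GiB.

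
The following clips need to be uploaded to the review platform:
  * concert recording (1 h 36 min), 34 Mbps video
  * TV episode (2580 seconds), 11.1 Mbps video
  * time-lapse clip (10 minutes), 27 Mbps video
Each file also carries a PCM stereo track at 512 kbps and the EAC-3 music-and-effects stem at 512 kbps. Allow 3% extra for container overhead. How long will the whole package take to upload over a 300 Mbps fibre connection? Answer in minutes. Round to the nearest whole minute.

14 minutes

Audio total: 512 + 512 = 1024 kbps = 1.024 Mbps.
concert recording: 35.024 Mbps × 5760 s × 1.03 = 207790.4 Mb
TV episode: 12.124 Mbps × 2580 s × 1.03 = 32218.3 Mb
time-lapse clip: 28.024 Mbps × 600 s × 1.03 = 17318.8 Mb
Total: 257327.5 Mb = 32165.9 MB.
At 300 Mbps: 257327.5 / 300 = 858 s ≈ 14.3 minutes.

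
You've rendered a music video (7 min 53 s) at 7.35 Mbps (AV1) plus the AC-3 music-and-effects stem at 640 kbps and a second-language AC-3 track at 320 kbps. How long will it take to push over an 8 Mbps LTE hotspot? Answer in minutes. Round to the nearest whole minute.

7 min 53 s = 473 s
Audio total: 640 + 320 = 960 kbps = 0.960 Mbps.
Total bitrate: 8.310 Mbps.
File: 8.310 Mbps × 473 s = 3930.6 Mb.
At 8 Mbps: 3930.6 / 8 = 491.3 s ≈ 8.19 minutes.

8 minutes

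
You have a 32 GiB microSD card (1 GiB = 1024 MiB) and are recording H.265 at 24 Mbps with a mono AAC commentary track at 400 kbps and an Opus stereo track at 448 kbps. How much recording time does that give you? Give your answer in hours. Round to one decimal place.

3.1 hours

Audio total: 400 + 448 = 848 kbps = 0.848 Mbps.
Total bitrate: 24 + 0.848 = 24.848 Mbps.
Capacity: 32 GiB = 274,878 Mb.
Recording time: 274,878 / 24.848 = 11,062 s ≈ 3.07 hours.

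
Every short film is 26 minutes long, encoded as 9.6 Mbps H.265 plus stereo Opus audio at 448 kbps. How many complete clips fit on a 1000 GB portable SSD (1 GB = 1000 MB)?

510

26 min = 1560 s
Audio: 448 kbps = 0.448 Mbps.
Total bitrate: 10.048 Mbps.
Per item: 10.048 Mbps × 1560 s = 15,675 Mb = 1,959 MB.
Capacity: 1000 GB = 8,000,000 Mb; 510.37 items → 510 complete.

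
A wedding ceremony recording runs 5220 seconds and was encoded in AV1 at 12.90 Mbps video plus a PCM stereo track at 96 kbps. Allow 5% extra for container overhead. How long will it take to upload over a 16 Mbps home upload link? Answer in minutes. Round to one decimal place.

74.2 minutes

Audio: 96 kbps = 0.096 Mbps.
Total bitrate: 12.996 Mbps.
File: 12.996 Mbps × 5220 s = 67839.1 Mb.
With 5% container overhead: ×1.05. → 71231.1 Mb.
At 16 Mbps: 71231.1 / 16 = 4451.9 s ≈ 74.2 minutes.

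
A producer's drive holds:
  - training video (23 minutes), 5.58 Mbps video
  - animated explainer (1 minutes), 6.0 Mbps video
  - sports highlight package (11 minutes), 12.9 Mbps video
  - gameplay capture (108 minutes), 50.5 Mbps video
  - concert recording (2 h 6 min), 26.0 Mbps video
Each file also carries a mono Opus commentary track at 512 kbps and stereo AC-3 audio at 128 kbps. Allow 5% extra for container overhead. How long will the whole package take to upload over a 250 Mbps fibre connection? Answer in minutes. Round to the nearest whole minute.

Audio total: 512 + 128 = 640 kbps = 0.640 Mbps.
training video: 6.220 Mbps × 1380 s × 1.05 = 9012.8 Mb
animated explainer: 6.640 Mbps × 60 s × 1.05 = 418.3 Mb
sports highlight package: 13.540 Mbps × 660 s × 1.05 = 9383.2 Mb
gameplay capture: 51.140 Mbps × 6480 s × 1.05 = 347956.6 Mb
concert recording: 26.640 Mbps × 7560 s × 1.05 = 211468.3 Mb
Total: 578239.2 Mb = 72279.9 MB.
At 250 Mbps: 578239.2 / 250 = 2313 s ≈ 38.5 minutes.

39 minutes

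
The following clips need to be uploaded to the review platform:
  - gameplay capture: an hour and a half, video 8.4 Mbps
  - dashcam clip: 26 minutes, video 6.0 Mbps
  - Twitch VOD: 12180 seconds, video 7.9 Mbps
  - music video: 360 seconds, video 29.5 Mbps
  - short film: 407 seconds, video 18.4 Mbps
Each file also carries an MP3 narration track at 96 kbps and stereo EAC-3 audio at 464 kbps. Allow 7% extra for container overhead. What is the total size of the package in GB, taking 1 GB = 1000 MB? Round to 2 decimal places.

Audio total: 96 + 464 = 560 kbps = 0.560 Mbps.
gameplay capture: 8.960 Mbps × 5400 s × 1.07 = 51770.9 Mb
dashcam clip: 6.560 Mbps × 1560 s × 1.07 = 10950.0 Mb
Twitch VOD: 8.460 Mbps × 12180 s × 1.07 = 110255.8 Mb
music video: 30.060 Mbps × 360 s × 1.07 = 11579.1 Mb
short film: 18.960 Mbps × 407 s × 1.07 = 8256.9 Mb
Total: 192812.6 Mb = 24101.6 MB.
= 24.10 GB.

24.10 GB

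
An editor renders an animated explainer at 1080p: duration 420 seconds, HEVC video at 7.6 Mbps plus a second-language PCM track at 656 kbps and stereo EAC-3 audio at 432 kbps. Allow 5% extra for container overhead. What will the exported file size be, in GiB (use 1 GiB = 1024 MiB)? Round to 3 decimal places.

0.446 GiB

Audio total: 656 + 432 = 1088 kbps = 1.088 Mbps.
Total bitrate: 7.6 + 1.088 = 8.688 Mbps.
Stream data: 8.688 Mbps × 420 s = 3649.0 Mb.
With 5% container overhead: ×1.05.
3,831 Mb = 478,926,000 bytes ÷ 1,073,741,824 = 0.446 GiB.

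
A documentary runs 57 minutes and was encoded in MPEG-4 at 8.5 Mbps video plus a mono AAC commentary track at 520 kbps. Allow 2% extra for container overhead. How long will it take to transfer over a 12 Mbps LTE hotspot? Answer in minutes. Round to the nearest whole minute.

44 minutes

57 min = 3420 s
Audio: 520 kbps = 0.520 Mbps.
Total bitrate: 9.020 Mbps.
File: 9.020 Mbps × 3420 s = 30848.4 Mb.
With 2% container overhead: ×1.02. → 31465.4 Mb.
At 12 Mbps: 31465.4 / 12 = 2622.1 s ≈ 43.7 minutes.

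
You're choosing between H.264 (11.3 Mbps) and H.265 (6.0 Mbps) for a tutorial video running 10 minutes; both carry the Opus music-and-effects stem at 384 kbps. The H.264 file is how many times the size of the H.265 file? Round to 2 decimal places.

10 min = 600 s
Audio: 384 kbps = 0.384 Mbps.
H.264: 11.684 Mbps × 600 s = 7010.4 Mb = 0.816 GiB.
H.265: 6.384 Mbps × 600 s = 3830.4 Mb = 0.446 GiB.
Ratio: 0.816 / 0.446 = 1.830.

1.83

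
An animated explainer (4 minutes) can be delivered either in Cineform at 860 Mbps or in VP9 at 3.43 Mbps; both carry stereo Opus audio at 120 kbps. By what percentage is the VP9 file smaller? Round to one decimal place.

99.6%

4 min = 240 s
Audio: 120 kbps = 0.120 Mbps.
Cineform: 860.120 Mbps × 240 s = 206428.8 Mb = 25.804 GB.
VP9: 3.550 Mbps × 240 s = 852.0 Mb = 0.106 GB.
Reduction: (1 − 0.106/25.804) × 100 = 99.59%.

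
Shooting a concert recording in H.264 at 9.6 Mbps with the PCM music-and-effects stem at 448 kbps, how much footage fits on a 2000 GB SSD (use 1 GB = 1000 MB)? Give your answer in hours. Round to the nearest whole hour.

Audio: 448 kbps = 0.448 Mbps.
Total bitrate: 9.6 + 0.448 = 10.048 Mbps.
Capacity: 2000 GB = 16,000,000 Mb.
Recording time: 16,000,000 / 10.048 = 1,592,357 s ≈ 442 hours.

442 hours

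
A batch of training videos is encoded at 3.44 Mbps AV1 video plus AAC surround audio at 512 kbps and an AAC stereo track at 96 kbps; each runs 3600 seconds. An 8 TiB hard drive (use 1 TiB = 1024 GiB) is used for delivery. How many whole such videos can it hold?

4828

Audio total: 512 + 96 = 608 kbps = 0.608 Mbps.
Total bitrate: 4.048 Mbps.
Per item: 4.048 Mbps × 3600 s = 14,573 Mb = 1,822 MB.
Capacity: 8 TiB = 70,368,744 Mb; 4828.77 items → 4828 complete.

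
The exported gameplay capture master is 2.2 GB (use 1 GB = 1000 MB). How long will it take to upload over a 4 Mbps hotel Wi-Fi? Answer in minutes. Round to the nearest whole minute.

File: 2.2 GB = 17600.0 Mb.
At 4 Mbps: 17600.0 / 4 = 4400.0 s ≈ 73.3 minutes.

73 minutes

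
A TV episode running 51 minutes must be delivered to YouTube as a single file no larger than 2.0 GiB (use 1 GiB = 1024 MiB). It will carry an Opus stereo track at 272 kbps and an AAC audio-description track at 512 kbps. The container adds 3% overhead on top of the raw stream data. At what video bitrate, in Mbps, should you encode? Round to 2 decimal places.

Budget: 2.0 GiB = 17179.9 Mb.
Stream payload after overhead: 17179.9 / 1.03 = 16679.5 Mb.
51 min = 3060 s
Total bitrate budget: 16679.5 Mb / 3060 s = 5.451 Mbps.
Audio total: 272 + 512 = 784 kbps = 0.784 Mbps.
Video: 5.451 − 0.784 = 4.667 Mbps.

4.67 Mbps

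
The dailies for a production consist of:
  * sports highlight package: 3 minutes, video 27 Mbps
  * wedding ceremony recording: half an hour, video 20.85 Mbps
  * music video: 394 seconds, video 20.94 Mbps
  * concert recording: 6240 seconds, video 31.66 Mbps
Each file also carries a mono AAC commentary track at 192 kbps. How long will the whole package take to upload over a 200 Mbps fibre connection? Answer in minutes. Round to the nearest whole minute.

Audio: 192 kbps = 0.192 Mbps.
sports highlight package: 27.192 Mbps × 180 s = 4894.6 Mb
wedding ceremony recording: 21.042 Mbps × 1800 s = 37875.6 Mb
music video: 21.132 Mbps × 394 s = 8326.0 Mb
concert recording: 31.852 Mbps × 6240 s = 198756.5 Mb
Total: 249852.6 Mb = 31231.6 MB.
At 200 Mbps: 249852.6 / 200 = 1249 s ≈ 20.8 minutes.

21 minutes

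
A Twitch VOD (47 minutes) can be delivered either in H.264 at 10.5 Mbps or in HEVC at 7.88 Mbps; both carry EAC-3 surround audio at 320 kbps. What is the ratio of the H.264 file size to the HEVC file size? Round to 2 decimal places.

47 min = 2820 s
Audio: 320 kbps = 0.320 Mbps.
H.264: 10.820 Mbps × 2820 s = 30512.4 Mb = 3.814 GB.
HEVC: 8.200 Mbps × 2820 s = 23124.0 Mb = 2.890 GB.
Ratio: 3.814 / 2.890 = 1.320.

1.32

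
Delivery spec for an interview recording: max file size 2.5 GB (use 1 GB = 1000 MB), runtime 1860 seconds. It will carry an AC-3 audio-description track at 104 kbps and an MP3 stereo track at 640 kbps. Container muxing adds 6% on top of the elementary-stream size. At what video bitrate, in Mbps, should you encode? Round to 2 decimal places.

Budget: 2.5 GB = 20000.0 Mb.
Stream payload after overhead: 20000.0 / 1.06 = 18867.9 Mb.
Total bitrate budget: 18867.9 Mb / 1860 s = 10.144 Mbps.
Audio total: 104 + 640 = 744 kbps = 0.744 Mbps.
Video: 10.144 − 0.744 = 9.400 Mbps.

9.40 Mbps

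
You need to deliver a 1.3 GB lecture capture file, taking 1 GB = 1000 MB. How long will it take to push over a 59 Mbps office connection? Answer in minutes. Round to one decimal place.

File: 1.3 GB = 10400.0 Mb.
At 59 Mbps: 10400.0 / 59 = 176.3 s ≈ 2.94 minutes.

2.9 minutes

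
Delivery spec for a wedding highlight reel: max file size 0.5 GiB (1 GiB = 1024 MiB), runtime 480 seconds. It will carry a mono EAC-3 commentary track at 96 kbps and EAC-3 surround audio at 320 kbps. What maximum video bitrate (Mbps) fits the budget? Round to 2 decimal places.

8.53 Mbps

Budget: 0.5 GiB = 4295.0 Mb.
Total bitrate budget: 4295.0 Mb / 480 s = 8.948 Mbps.
Audio total: 96 + 320 = 416 kbps = 0.416 Mbps.
Video: 8.948 − 0.416 = 8.532 Mbps.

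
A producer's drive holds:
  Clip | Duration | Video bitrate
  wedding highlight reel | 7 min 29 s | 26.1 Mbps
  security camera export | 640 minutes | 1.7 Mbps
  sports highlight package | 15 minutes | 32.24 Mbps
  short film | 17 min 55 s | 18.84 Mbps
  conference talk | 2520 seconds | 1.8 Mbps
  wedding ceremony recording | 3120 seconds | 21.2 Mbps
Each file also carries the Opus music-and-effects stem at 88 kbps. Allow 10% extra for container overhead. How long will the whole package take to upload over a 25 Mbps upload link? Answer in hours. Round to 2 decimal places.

Audio: 88 kbps = 0.088 Mbps.
wedding highlight reel: 26.188 Mbps × 449 s × 1.10 = 12934.3 Mb
security camera export: 1.788 Mbps × 38400 s × 1.10 = 75525.1 Mb
sports highlight package: 32.328 Mbps × 900 s × 1.10 = 32004.7 Mb
short film: 18.928 Mbps × 1075 s × 1.10 = 22382.4 Mb
conference talk: 1.888 Mbps × 2520 s × 1.10 = 5233.5 Mb
wedding ceremony recording: 21.288 Mbps × 3120 s × 1.10 = 73060.4 Mb
Total: 221140.4 Mb = 27642.6 MB.
At 25 Mbps: 221140.4 / 25 = 8846 s ≈ 2.46 hours.

2.46 hours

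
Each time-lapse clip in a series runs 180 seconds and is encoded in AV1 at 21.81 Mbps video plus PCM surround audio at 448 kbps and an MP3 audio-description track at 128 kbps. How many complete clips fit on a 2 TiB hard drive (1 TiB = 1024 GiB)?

4365

Audio total: 448 + 128 = 576 kbps = 0.576 Mbps.
Total bitrate: 22.386 Mbps.
Per item: 22.386 Mbps × 180 s = 4,029 Mb = 503.7 MB.
Capacity: 2 TiB = 17,592,186 Mb; 4365.87 items → 4365 complete.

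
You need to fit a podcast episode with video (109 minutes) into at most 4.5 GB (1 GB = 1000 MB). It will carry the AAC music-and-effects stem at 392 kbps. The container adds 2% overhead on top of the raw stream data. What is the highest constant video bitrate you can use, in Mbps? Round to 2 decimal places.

5.00 Mbps

Budget: 4.5 GB = 36000.0 Mb.
Stream payload after overhead: 36000.0 / 1.02 = 35294.1 Mb.
109 min = 6540 s
Total bitrate budget: 35294.1 Mb / 6540 s = 5.397 Mbps.
Audio: 392 kbps = 0.392 Mbps.
Video: 5.397 − 0.392 = 5.005 Mbps.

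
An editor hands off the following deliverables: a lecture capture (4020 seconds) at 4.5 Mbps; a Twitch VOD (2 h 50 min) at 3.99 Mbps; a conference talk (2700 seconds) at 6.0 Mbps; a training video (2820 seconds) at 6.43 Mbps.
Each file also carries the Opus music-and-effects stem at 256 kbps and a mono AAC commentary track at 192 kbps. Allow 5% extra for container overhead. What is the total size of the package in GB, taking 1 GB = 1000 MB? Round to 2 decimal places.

Audio total: 256 + 192 = 448 kbps = 0.448 Mbps.
lecture capture: 4.948 Mbps × 4020 s × 1.05 = 20885.5 Mb
Twitch VOD: 4.438 Mbps × 10200 s × 1.05 = 47531.0 Mb
conference talk: 6.448 Mbps × 2700 s × 1.05 = 18280.1 Mb
training video: 6.878 Mbps × 2820 s × 1.05 = 20365.8 Mb
Total: 107062.3 Mb = 13382.8 MB.
= 13.38 GB.

13.38 GB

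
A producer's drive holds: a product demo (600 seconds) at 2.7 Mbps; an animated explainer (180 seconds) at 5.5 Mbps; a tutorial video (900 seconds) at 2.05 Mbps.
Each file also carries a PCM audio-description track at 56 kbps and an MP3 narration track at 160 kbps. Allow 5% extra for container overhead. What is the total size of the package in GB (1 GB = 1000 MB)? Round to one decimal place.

Audio total: 56 + 160 = 216 kbps = 0.216 Mbps.
product demo: 2.916 Mbps × 600 s × 1.05 = 1837.1 Mb
animated explainer: 5.716 Mbps × 180 s × 1.05 = 1080.3 Mb
tutorial video: 2.266 Mbps × 900 s × 1.05 = 2141.4 Mb
Total: 5058.8 Mb = 632.3 MB.
= 0.6323 GB.

0.6 GB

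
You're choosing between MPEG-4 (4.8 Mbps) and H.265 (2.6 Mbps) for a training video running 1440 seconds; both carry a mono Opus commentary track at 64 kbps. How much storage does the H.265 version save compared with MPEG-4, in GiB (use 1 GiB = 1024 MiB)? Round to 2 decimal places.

0.37 GiB

Audio: 64 kbps = 0.064 Mbps.
MPEG-4: 4.864 Mbps × 1440 s = 7004.2 Mb = 0.815 GiB.
H.265: 2.664 Mbps × 1440 s = 3836.2 Mb = 0.447 GiB.
Saving: 0.815 − 0.447 = 0.369 GiB.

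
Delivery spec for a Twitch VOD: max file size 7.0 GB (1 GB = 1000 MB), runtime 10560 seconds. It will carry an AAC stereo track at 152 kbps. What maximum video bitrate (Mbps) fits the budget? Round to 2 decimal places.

Budget: 7.0 GB = 56000.0 Mb.
Total bitrate budget: 56000.0 Mb / 10560 s = 5.303 Mbps.
Audio: 152 kbps = 0.152 Mbps.
Video: 5.303 − 0.152 = 5.151 Mbps.

5.15 Mbps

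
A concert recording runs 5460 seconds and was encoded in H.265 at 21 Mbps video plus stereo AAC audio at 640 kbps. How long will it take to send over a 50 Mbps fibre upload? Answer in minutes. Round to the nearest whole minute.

Audio: 640 kbps = 0.640 Mbps.
Total bitrate: 21.640 Mbps.
File: 21.640 Mbps × 5460 s = 118154.4 Mb.
At 50 Mbps: 118154.4 / 50 = 2363.1 s ≈ 39.4 minutes.

39 minutes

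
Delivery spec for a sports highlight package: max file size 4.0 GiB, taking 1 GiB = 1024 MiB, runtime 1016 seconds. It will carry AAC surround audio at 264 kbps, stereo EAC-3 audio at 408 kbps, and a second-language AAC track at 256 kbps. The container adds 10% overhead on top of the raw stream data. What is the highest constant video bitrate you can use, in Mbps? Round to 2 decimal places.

29.82 Mbps

Budget: 4.0 GiB = 34359.7 Mb.
Stream payload after overhead: 34359.7 / 1.10 = 31236.1 Mb.
Total bitrate budget: 31236.1 Mb / 1016 s = 30.744 Mbps.
Audio total: 264 + 408 + 256 = 928 kbps = 0.928 Mbps.
Video: 30.744 − 0.928 = 29.816 Mbps.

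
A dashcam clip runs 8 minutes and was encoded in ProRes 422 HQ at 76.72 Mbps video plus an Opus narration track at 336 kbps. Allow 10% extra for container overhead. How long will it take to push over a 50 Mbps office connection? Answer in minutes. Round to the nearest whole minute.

8 min = 480 s
Audio: 336 kbps = 0.336 Mbps.
Total bitrate: 77.056 Mbps.
File: 77.056 Mbps × 480 s = 36986.9 Mb.
With 10% container overhead: ×1.10. → 40685.6 Mb.
At 50 Mbps: 40685.6 / 50 = 813.7 s ≈ 13.6 minutes.

14 minutes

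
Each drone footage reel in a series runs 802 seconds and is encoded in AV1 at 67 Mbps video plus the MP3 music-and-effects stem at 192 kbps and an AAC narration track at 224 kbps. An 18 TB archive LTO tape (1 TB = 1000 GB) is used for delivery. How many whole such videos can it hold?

Audio total: 192 + 224 = 416 kbps = 0.416 Mbps.
Total bitrate: 67.416 Mbps.
Per item: 67.416 Mbps × 802 s = 54,068 Mb = 6,758 MB.
Capacity: 18 TB = 144,000,000 Mb; 2663.33 items → 2663 complete.

2663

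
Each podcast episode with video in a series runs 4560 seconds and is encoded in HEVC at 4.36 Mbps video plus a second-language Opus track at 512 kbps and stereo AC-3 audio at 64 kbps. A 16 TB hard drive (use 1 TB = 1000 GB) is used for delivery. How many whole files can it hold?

Audio total: 512 + 64 = 576 kbps = 0.576 Mbps.
Total bitrate: 4.936 Mbps.
Per item: 4.936 Mbps × 4560 s = 22,508 Mb = 2,814 MB.
Capacity: 16 TB = 128,000,000 Mb; 5686.83 items → 5686 complete.

5686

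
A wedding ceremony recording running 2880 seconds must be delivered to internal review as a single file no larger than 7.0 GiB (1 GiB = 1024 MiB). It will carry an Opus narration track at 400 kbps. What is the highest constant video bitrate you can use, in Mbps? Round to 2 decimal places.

20.48 Mbps

Budget: 7.0 GiB = 60129.5 Mb.
Total bitrate budget: 60129.5 Mb / 2880 s = 20.878 Mbps.
Audio: 400 kbps = 0.400 Mbps.
Video: 20.878 − 0.400 = 20.478 Mbps.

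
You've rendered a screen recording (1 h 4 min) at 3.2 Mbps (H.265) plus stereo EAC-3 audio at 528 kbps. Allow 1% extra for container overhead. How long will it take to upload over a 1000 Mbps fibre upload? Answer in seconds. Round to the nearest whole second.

14 seconds

1 h 4 min = 64 min = 3840 s
Audio: 528 kbps = 0.528 Mbps.
Total bitrate: 3.728 Mbps.
File: 3.728 Mbps × 3840 s = 14315.5 Mb.
With 1% container overhead: ×1.01. → 14458.7 Mb.
At 1000 Mbps: 14458.7 / 1000 = 14.5 s ≈ 14.5 seconds.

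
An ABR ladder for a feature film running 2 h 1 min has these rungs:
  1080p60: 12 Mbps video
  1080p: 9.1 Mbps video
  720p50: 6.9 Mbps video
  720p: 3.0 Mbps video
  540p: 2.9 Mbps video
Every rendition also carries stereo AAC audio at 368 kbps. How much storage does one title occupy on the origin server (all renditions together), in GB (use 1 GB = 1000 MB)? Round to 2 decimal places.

2 h 1 min = 121 min = 7260 s
Audio: 368 kbps = 0.368 Mbps.
Sum of rendition bitrates: (12+0.368) + (9.1+0.368) + (6.9+0.368) + (3.0+0.368) + (2.9+0.368) = 35.740 Mbps.
× 7260 s = 259,472 Mb = 32,434 MB = 32.43 GB.

32.43 GB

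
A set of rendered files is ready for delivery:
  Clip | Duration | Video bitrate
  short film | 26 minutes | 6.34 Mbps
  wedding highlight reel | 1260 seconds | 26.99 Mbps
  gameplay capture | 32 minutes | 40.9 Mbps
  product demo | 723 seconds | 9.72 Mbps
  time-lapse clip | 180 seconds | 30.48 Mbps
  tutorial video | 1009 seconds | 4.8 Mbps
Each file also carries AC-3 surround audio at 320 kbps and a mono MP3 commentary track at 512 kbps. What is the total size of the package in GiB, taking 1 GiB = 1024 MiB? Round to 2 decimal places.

16.92 GiB

Audio total: 320 + 512 = 832 kbps = 0.832 Mbps.
short film: 7.172 Mbps × 1560 s = 11188.3 Mb
wedding highlight reel: 27.822 Mbps × 1260 s = 35055.7 Mb
gameplay capture: 41.732 Mbps × 1920 s = 80125.4 Mb
product demo: 10.552 Mbps × 723 s = 7629.1 Mb
time-lapse clip: 31.312 Mbps × 180 s = 5636.2 Mb
tutorial video: 5.632 Mbps × 1009 s = 5682.7 Mb
Total: 145317.4 Mb = 18164.7 MB.
= 16.92 GiB.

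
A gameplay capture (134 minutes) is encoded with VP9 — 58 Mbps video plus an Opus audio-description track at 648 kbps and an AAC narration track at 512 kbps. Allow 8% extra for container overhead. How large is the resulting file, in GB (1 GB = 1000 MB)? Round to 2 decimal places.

134 min = 8040 s
Audio total: 648 + 512 = 1160 kbps = 1.160 Mbps.
Total bitrate: 58 + 1.160 = 59.160 Mbps.
Stream data: 59.160 Mbps × 8040 s = 475646.4 Mb.
With 8% container overhead: ×1.08.
513,698 Mb ÷ 8 = 64,212 MB → 64.21 GB.

64.21 GB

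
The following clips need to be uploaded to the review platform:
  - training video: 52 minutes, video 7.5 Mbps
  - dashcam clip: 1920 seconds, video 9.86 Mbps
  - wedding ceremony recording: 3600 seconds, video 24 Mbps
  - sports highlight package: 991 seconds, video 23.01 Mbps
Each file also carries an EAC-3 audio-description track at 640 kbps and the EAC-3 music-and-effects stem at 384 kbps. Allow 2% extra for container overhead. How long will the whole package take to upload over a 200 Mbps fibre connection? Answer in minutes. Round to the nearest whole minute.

Audio total: 640 + 384 = 1024 kbps = 1.024 Mbps.
training video: 8.524 Mbps × 3120 s × 1.02 = 27126.8 Mb
dashcam clip: 10.884 Mbps × 1920 s × 1.02 = 21315.2 Mb
wedding ceremony recording: 25.024 Mbps × 3600 s × 1.02 = 91888.1 Mb
sports highlight package: 24.034 Mbps × 991 s × 1.02 = 24294.0 Mb
Total: 164624.2 Mb = 20578.0 MB.
At 200 Mbps: 164624.2 / 200 = 823 s ≈ 13.7 minutes.

14 minutes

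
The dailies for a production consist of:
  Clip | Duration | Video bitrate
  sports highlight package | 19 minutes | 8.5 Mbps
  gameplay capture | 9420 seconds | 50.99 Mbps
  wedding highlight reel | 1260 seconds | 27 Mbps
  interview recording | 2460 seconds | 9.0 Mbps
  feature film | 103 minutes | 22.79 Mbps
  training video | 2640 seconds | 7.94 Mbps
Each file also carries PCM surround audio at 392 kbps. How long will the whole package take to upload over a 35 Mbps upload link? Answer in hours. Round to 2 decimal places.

5.69 hours

Audio: 392 kbps = 0.392 Mbps.
sports highlight package: 8.892 Mbps × 1140 s = 10136.9 Mb
gameplay capture: 51.382 Mbps × 9420 s = 484018.4 Mb
wedding highlight reel: 27.392 Mbps × 1260 s = 34513.9 Mb
interview recording: 9.392 Mbps × 2460 s = 23104.3 Mb
feature film: 23.182 Mbps × 6180 s = 143264.8 Mb
training video: 8.332 Mbps × 2640 s = 21996.5 Mb
Total: 717034.8 Mb = 89629.4 MB.
At 35 Mbps: 717034.8 / 35 = 20487 s ≈ 5.69 hours.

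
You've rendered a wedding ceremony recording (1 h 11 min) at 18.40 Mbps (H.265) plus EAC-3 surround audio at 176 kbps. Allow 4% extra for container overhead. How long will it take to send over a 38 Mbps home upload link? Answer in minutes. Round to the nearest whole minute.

1 h 11 min = 71 min = 4260 s
Audio: 176 kbps = 0.176 Mbps.
Total bitrate: 18.576 Mbps.
File: 18.576 Mbps × 4260 s = 79133.8 Mb.
With 4% container overhead: ×1.04. → 82299.1 Mb.
At 38 Mbps: 82299.1 / 38 = 2165.8 s ≈ 36.1 minutes.

36 minutes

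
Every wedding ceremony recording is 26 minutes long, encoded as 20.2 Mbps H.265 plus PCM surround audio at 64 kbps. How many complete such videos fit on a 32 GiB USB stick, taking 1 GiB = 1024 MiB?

26 min = 1560 s
Audio: 64 kbps = 0.064 Mbps.
Total bitrate: 20.264 Mbps.
Per item: 20.264 Mbps × 1560 s = 31,612 Mb = 3,951 MB.
Capacity: 32 GiB = 274,878 Mb; 8.70 items → 8 complete.

8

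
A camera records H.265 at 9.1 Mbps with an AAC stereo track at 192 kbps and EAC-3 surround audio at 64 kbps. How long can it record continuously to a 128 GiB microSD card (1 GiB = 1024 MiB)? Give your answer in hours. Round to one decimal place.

Audio total: 192 + 64 = 256 kbps = 0.256 Mbps.
Total bitrate: 9.1 + 0.256 = 9.356 Mbps.
Capacity: 128 GiB = 1,099,512 Mb.
Recording time: 1,099,512 / 9.356 = 117,519 s ≈ 32.6 hours.

32.6 hours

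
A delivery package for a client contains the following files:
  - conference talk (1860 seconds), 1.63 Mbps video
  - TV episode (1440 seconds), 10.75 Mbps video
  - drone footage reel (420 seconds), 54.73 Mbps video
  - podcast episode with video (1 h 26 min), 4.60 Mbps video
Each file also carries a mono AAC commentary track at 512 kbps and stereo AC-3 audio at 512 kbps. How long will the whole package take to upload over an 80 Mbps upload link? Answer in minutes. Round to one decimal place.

Audio total: 512 + 512 = 1024 kbps = 1.024 Mbps.
conference talk: 2.654 Mbps × 1860 s = 4936.4 Mb
TV episode: 11.774 Mbps × 1440 s = 16954.6 Mb
drone footage reel: 55.754 Mbps × 420 s = 23416.7 Mb
podcast episode with video: 5.624 Mbps × 5160 s = 29019.8 Mb
Total: 74327.5 Mb = 9290.9 MB.
At 80 Mbps: 74327.5 / 80 = 929 s ≈ 15.5 minutes.

15.5 minutes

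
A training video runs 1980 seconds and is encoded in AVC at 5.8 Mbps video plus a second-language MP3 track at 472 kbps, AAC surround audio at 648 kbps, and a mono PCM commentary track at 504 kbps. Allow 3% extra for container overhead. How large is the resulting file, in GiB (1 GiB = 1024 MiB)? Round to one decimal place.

Audio total: 472 + 648 + 504 = 1624 kbps = 1.624 Mbps.
Total bitrate: 5.8 + 1.624 = 7.424 Mbps.
Stream data: 7.424 Mbps × 1980 s = 14699.5 Mb.
With 3% container overhead: ×1.03.
15,141 Mb = 1,892,563,200 bytes ÷ 1,073,741,824 = 1.763 GiB.

1.8 GiB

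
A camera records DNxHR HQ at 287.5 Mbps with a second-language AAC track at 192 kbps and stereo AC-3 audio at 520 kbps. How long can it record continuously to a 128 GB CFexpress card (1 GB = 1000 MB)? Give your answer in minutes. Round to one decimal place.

Audio total: 192 + 520 = 712 kbps = 0.712 Mbps.
Total bitrate: 287.5 + 0.712 = 288.212 Mbps.
Capacity: 128 GB = 1,024,000 Mb.
Recording time: 1,024,000 / 288.212 = 3,553 s ≈ 59.2 minutes.

59.2 minutes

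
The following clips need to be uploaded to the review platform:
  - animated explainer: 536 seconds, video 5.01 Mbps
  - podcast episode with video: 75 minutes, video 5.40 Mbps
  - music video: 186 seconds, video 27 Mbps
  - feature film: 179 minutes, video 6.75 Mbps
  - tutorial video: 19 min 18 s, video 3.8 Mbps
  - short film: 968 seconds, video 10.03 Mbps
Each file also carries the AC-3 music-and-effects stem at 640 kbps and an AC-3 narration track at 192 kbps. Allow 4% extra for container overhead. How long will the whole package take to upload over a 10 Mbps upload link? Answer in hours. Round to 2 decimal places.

3.86 hours

Audio total: 640 + 192 = 832 kbps = 0.832 Mbps.
animated explainer: 5.842 Mbps × 536 s × 1.04 = 3256.6 Mb
podcast episode with video: 6.232 Mbps × 4500 s × 1.04 = 29165.8 Mb
music video: 27.832 Mbps × 186 s × 1.04 = 5383.8 Mb
feature film: 7.582 Mbps × 10740 s × 1.04 = 84687.9 Mb
tutorial video: 4.632 Mbps × 1158 s × 1.04 = 5578.4 Mb
short film: 10.862 Mbps × 968 s × 1.04 = 10935.0 Mb
Total: 139007.5 Mb = 17375.9 MB.
At 10 Mbps: 139007.5 / 10 = 13901 s ≈ 3.86 hours.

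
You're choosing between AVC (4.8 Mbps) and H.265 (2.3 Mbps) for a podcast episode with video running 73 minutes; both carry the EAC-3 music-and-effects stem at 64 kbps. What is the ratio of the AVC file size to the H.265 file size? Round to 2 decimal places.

73 min = 4380 s
Audio: 64 kbps = 0.064 Mbps.
AVC: 4.864 Mbps × 4380 s = 21304.3 Mb = 2.480 GiB.
H.265: 2.364 Mbps × 4380 s = 10354.3 Mb = 1.205 GiB.
Ratio: 2.480 / 1.205 = 2.058.

2.06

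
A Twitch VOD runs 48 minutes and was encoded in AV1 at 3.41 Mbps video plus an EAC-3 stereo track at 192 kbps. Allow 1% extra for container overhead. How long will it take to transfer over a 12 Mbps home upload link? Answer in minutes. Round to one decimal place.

48 min = 2880 s
Audio: 192 kbps = 0.192 Mbps.
Total bitrate: 3.602 Mbps.
File: 3.602 Mbps × 2880 s = 10373.8 Mb.
With 1% container overhead: ×1.01. → 10477.5 Mb.
At 12 Mbps: 10477.5 / 12 = 873.1 s ≈ 14.6 minutes.

14.6 minutes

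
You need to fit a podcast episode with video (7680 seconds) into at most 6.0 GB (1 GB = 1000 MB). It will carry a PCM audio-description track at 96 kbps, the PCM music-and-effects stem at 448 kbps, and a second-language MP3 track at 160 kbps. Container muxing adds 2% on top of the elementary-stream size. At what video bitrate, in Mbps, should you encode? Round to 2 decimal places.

Budget: 6.0 GB = 48000.0 Mb.
Stream payload after overhead: 48000.0 / 1.02 = 47058.8 Mb.
Total bitrate budget: 47058.8 Mb / 7680 s = 6.127 Mbps.
Audio total: 96 + 448 + 160 = 704 kbps = 0.704 Mbps.
Video: 6.127 − 0.704 = 5.423 Mbps.

5.42 Mbps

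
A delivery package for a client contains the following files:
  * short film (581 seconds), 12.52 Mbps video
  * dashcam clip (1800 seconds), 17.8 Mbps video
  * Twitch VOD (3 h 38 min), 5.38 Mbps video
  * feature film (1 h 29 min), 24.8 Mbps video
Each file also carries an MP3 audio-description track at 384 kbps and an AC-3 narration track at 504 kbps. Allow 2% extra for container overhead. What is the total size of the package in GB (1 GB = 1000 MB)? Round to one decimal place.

33.2 GB

Audio total: 384 + 504 = 888 kbps = 0.888 Mbps.
short film: 13.408 Mbps × 581 s × 1.02 = 7945.8 Mb
dashcam clip: 18.688 Mbps × 1800 s × 1.02 = 34311.2 Mb
Twitch VOD: 6.268 Mbps × 13080 s × 1.02 = 83625.1 Mb
feature film: 25.688 Mbps × 5340 s × 1.02 = 139917.4 Mb
Total: 265799.6 Mb = 33224.9 MB.
= 33.22 GB.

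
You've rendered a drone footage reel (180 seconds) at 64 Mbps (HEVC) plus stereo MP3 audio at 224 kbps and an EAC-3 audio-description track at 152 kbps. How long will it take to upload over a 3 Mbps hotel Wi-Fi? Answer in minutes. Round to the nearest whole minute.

64 minutes

Audio total: 224 + 152 = 376 kbps = 0.376 Mbps.
Total bitrate: 64.376 Mbps.
File: 64.376 Mbps × 180 s = 11587.7 Mb.
At 3 Mbps: 11587.7 / 3 = 3862.6 s ≈ 64.4 minutes.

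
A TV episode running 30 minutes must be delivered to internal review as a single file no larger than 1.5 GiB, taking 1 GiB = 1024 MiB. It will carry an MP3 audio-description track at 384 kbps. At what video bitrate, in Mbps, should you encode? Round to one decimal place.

Budget: 1.5 GiB = 12884.9 Mb.
30 min = 1800 s
Total bitrate budget: 12884.9 Mb / 1800 s = 7.158 Mbps.
Audio: 384 kbps = 0.384 Mbps.
Video: 7.158 − 0.384 = 6.774 Mbps.

6.8 Mbps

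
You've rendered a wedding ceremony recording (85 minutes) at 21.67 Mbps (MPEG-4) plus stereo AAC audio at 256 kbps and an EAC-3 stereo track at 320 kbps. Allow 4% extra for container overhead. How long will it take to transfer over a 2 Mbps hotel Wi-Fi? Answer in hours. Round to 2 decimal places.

16.39 hours

85 min = 5100 s
Audio total: 256 + 320 = 576 kbps = 0.576 Mbps.
Total bitrate: 22.246 Mbps.
File: 22.246 Mbps × 5100 s = 113454.6 Mb.
With 4% container overhead: ×1.04. → 117992.8 Mb.
At 2 Mbps: 117992.8 / 2 = 58996.4 s ≈ 16.4 hours.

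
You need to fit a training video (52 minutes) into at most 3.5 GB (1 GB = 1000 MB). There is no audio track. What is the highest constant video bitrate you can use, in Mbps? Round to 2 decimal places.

8.97 Mbps

Budget: 3.5 GB = 28000.0 Mb.
52 min = 3120 s
Total bitrate budget: 28000.0 Mb / 3120 s = 8.974 Mbps.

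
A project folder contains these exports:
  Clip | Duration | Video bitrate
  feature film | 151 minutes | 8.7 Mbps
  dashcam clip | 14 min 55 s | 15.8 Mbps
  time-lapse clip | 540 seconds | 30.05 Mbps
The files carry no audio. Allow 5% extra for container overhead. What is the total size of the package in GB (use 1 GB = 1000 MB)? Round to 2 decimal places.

14.33 GB

feature film: 8.700 Mbps × 9060 s × 1.05 = 82763.1 Mb
dashcam clip: 15.800 Mbps × 895 s × 1.05 = 14848.0 Mb
time-lapse clip: 30.050 Mbps × 540 s × 1.05 = 17038.3 Mb
Total: 114649.5 Mb = 14331.2 MB.
= 14.33 GB.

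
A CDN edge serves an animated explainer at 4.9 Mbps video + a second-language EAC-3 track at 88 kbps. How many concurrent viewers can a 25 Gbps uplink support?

Audio: 88 kbps = 0.088 Mbps.
Per-viewer media rate: 4.988 Mbps.
25 Gbps = 25,000 Mbps; 25,000 / 4.988 = 5012.03 → 5012 viewers.

5012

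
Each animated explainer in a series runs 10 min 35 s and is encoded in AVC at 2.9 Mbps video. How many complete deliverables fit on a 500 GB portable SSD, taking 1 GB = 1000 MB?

2172

10 min 35 s = 635 s
Per item: 2.900 Mbps × 635 s = 1,842 Mb = 230.2 MB.
Capacity: 500 GB = 4,000,000 Mb; 2172.14 items → 2172 complete.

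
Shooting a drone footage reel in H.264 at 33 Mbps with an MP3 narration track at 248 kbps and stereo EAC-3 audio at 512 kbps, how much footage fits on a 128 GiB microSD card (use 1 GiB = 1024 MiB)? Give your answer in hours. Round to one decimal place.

9.0 hours

Audio total: 248 + 512 = 760 kbps = 0.760 Mbps.
Total bitrate: 33 + 0.760 = 33.760 Mbps.
Capacity: 128 GiB = 1,099,512 Mb.
Recording time: 1,099,512 / 33.760 = 32,568 s ≈ 9.05 hours.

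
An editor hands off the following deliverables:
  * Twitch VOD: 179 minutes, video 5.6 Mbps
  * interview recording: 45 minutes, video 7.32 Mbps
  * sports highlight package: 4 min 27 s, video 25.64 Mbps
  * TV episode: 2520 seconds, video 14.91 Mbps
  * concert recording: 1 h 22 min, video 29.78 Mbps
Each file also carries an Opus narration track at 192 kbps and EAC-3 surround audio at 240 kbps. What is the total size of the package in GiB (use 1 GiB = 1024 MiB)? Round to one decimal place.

Audio total: 192 + 240 = 432 kbps = 0.432 Mbps.
Twitch VOD: 6.032 Mbps × 10740 s = 64783.7 Mb
interview recording: 7.752 Mbps × 2700 s = 20930.4 Mb
sports highlight package: 26.072 Mbps × 267 s = 6961.2 Mb
TV episode: 15.342 Mbps × 2520 s = 38661.8 Mb
concert recording: 30.212 Mbps × 4920 s = 148643.0 Mb
Total: 279980.2 Mb = 34997.5 MB.
= 32.59 GiB.

32.6 GiB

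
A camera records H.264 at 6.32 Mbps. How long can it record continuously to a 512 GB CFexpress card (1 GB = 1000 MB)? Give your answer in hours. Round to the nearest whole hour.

Capacity: 512 GB = 4,096,000 Mb.
Recording time: 4,096,000 / 6.320 = 648,101 s ≈ 180 hours.

180 hours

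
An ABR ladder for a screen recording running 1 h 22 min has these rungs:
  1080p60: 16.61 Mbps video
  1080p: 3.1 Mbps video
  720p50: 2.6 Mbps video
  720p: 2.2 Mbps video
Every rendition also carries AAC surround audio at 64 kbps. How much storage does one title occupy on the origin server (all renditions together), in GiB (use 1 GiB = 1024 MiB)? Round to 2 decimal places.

14.19 GiB

1 h 22 min = 82 min = 4920 s
Audio: 64 kbps = 0.064 Mbps.
Sum of rendition bitrates: (16.61+0.064) + (3.1+0.064) + (2.6+0.064) + (2.2+0.064) = 24.766 Mbps.
× 4920 s = 121,849 Mb = 15,231 MB = 14.19 GiB.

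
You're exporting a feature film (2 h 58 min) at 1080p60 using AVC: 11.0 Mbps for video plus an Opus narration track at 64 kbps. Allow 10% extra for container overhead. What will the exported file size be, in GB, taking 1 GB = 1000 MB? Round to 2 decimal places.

16.25 GB

2 h 58 min = 178 min = 10680 s
Audio: 64 kbps = 0.064 Mbps.
Total bitrate: 11.0 + 0.064 = 11.064 Mbps.
Stream data: 11.064 Mbps × 10680 s = 118163.5 Mb.
With 10% container overhead: ×1.10.
129,980 Mb ÷ 8 = 16,247 MB → 16.25 GB.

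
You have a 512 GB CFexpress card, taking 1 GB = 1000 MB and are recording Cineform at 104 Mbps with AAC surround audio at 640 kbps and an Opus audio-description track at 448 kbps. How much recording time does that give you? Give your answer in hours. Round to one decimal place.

Audio total: 640 + 448 = 1088 kbps = 1.088 Mbps.
Total bitrate: 104 + 1.088 = 105.088 Mbps.
Capacity: 512 GB = 4,096,000 Mb.
Recording time: 4,096,000 / 105.088 = 38,977 s ≈ 10.8 hours.

10.8 hours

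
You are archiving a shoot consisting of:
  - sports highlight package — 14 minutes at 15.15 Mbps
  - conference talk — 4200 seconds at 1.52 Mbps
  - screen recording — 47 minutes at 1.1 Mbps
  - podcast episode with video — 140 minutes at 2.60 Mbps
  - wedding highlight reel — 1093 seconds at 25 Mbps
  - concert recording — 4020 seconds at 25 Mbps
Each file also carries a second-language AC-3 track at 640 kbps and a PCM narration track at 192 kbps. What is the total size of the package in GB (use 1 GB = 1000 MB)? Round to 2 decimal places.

Audio total: 640 + 192 = 832 kbps = 0.832 Mbps.
sports highlight package: 15.982 Mbps × 840 s = 13424.9 Mb
conference talk: 2.352 Mbps × 4200 s = 9878.4 Mb
screen recording: 1.932 Mbps × 2820 s = 5448.2 Mb
podcast episode with video: 3.432 Mbps × 8400 s = 28828.8 Mb
wedding highlight reel: 25.832 Mbps × 1093 s = 28234.4 Mb
concert recording: 25.832 Mbps × 4020 s = 103844.6 Mb
Total: 189659.3 Mb = 23707.4 MB.
= 23.71 GB.

23.71 GB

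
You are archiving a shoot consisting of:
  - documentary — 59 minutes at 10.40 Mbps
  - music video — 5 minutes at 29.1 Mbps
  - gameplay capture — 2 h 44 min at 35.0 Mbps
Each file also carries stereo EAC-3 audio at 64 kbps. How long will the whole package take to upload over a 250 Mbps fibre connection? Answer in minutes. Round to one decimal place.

Audio: 64 kbps = 0.064 Mbps.
documentary: 10.464 Mbps × 3540 s = 37042.6 Mb
music video: 29.164 Mbps × 300 s = 8749.2 Mb
gameplay capture: 35.064 Mbps × 9840 s = 345029.8 Mb
Total: 390821.5 Mb = 48852.7 MB.
At 250 Mbps: 390821.5 / 250 = 1563 s ≈ 26.1 minutes.

26.1 minutes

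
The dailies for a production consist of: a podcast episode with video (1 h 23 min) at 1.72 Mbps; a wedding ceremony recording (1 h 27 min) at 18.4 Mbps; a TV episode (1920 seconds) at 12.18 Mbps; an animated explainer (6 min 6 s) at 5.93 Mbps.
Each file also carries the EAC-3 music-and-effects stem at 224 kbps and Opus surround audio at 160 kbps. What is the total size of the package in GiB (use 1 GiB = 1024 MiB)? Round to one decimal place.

Audio total: 224 + 160 = 384 kbps = 0.384 Mbps.
podcast episode with video: 2.104 Mbps × 4980 s = 10477.9 Mb
wedding ceremony recording: 18.784 Mbps × 5220 s = 98052.5 Mb
TV episode: 12.564 Mbps × 1920 s = 24122.9 Mb
animated explainer: 6.314 Mbps × 366 s = 2310.9 Mb
Total: 134964.2 Mb = 16870.5 MB.
= 15.71 GiB.

15.7 GiB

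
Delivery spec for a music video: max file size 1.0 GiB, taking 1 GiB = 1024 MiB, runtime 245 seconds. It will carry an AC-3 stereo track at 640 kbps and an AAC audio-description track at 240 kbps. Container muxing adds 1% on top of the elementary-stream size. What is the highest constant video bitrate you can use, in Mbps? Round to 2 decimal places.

33.83 Mbps

Budget: 1.0 GiB = 8589.9 Mb.
Stream payload after overhead: 8589.9 / 1.01 = 8504.9 Mb.
Total bitrate budget: 8504.9 Mb / 245 s = 34.714 Mbps.
Audio total: 640 + 240 = 880 kbps = 0.880 Mbps.
Video: 34.714 − 0.880 = 33.834 Mbps.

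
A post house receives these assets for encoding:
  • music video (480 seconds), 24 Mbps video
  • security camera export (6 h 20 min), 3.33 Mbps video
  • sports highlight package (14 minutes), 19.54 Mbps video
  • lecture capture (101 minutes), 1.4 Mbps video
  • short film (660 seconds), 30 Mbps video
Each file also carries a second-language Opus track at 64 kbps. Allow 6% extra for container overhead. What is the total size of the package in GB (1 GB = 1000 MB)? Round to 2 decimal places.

Audio: 64 kbps = 0.064 Mbps.
music video: 24.064 Mbps × 480 s × 1.06 = 12243.8 Mb
security camera export: 3.394 Mbps × 22800 s × 1.06 = 82026.2 Mb
sports highlight package: 19.604 Mbps × 840 s × 1.06 = 17455.4 Mb
lecture capture: 1.464 Mbps × 6060 s × 1.06 = 9404.2 Mb
short film: 30.064 Mbps × 660 s × 1.06 = 21032.8 Mb
Total: 142162.3 Mb = 17770.3 MB.
= 17.77 GB.

17.77 GB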